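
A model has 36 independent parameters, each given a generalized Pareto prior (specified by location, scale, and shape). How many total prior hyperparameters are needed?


Each generalized Pareto prior needs 3 hyperparameters (location, scale, and shape).
Total = 3 * 36 = 108

108


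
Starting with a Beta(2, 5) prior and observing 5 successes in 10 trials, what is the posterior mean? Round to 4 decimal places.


Posterior parameters: alpha = 2 + 5 = 7
beta = 5 + 5 = 10
Posterior mean = alpha / (alpha + beta) = 7 / 17
= 0.4118

0.4118


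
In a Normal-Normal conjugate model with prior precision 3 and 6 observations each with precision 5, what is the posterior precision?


Posterior precision = prior precision + n * observation precision
= 3 + 6 * 5
= 3 + 30 = 33

33


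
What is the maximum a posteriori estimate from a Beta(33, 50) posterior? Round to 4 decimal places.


The MAP estimate equals the mode of the distribution.
Mode of Beta(a,b) = (a-1)/(a+b-2)
= 32/81
= 0.3951

0.3951


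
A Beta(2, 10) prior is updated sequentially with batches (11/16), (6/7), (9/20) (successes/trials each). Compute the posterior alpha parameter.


Sequential conjugate updating is equivalent to a single batch update.
Total successes across all batches = 26
alpha_posterior = alpha_prior + total_successes = 2 + 26
= 28

28


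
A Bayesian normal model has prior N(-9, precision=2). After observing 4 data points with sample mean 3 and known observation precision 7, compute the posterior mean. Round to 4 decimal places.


Posterior mean = (prior_precision * prior_mean + n * data_precision * data_mean) / (prior_precision + n * data_precision)
Numerator = 2*-9 + 4*7*3 = 66
Denominator = 2 + 4*7 = 30
Posterior mean = 2.2

2.2


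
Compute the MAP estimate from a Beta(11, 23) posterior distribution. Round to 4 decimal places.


MAP = mode of Beta distribution
= (alpha - 1)/(alpha + beta - 2)
= (11-1)/(11+23-2)
= 10/32 = 0.3125

0.3125


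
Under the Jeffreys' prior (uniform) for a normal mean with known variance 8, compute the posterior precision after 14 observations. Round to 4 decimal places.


Prior precision = 0 (flat prior).
Post. prec. = 0 + n/var = 14/8 = 1.75

1.75


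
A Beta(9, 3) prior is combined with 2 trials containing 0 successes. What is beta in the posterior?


In conjugate updating:
beta_posterior = beta_prior + (n - k)
= 3 + (2 - 0)
= 3 + 2 = 5

5


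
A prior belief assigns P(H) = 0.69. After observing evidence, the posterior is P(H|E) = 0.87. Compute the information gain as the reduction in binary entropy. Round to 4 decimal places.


H(prior) = -0.69*log2(0.69) - 0.31*log2(0.31)
= 0.8932
H(post) = -0.87*log2(0.87) - 0.13*log2(0.13)
= 0.5574
IG = 0.8932 - 0.5574 = 0.3357

0.3357


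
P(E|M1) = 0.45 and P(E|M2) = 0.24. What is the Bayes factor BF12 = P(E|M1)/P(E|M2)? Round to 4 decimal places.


Bayes factor BF12 = P(E|M1) / P(E|M2)
= 0.45 / 0.24
= 1.875

1.875


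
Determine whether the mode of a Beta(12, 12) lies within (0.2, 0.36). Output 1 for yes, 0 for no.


First find the mode: (a-1)/(a+b-2) = 0.5
Is 0.5 in (0.2, 0.36)? 0

0


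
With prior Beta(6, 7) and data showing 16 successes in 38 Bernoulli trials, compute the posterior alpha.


Conjugate update: alpha_posterior = alpha_prior + k
= 6 + 16 = 22

22


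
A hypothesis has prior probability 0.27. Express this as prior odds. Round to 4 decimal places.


Odds = P(H) / P(not H) = 0.27 / 0.73
= 0.3699

0.3699


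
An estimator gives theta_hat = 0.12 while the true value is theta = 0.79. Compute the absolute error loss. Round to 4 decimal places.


The absolute error loss is |theta_hat - theta|
= |0.12 - 0.79|
= 0.67

0.67


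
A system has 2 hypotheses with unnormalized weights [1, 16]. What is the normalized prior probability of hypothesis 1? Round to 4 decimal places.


The normalized prior is the weight divided by the total.
Total weight = 17
P(H1) = 1 / 17 = 0.0588

0.0588


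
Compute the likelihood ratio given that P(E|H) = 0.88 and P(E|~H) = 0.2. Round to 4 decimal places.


LR = P(E|H) / P(E|~H)
= 0.88 / 0.2 = 4.4

4.4


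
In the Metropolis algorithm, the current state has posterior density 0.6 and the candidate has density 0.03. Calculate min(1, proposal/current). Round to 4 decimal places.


Ratio = 0.03/0.6 = 0.05
Acceptance probability = min(1, 0.05)
= 0.05

0.05


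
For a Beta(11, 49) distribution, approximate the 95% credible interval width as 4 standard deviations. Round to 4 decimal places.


Variance of Beta(a,b) = ab / ((a+b)^2 * (a+b+1))
= 11*49 / ((60)^2 * 61)
= 0.0025
SD = sqrt(0.0025) = 0.0495
Width = 4 * SD = 0.1982

0.1982


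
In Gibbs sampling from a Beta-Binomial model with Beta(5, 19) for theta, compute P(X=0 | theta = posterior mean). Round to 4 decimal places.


Posterior mean = alpha/(alpha+beta) = 5/24 = 0.2083
P(X=0|theta=mean) = 1 - theta = 0.7917

0.7917


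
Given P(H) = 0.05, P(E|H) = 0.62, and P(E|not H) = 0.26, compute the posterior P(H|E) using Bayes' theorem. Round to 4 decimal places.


By Bayes' theorem: P(H|E) = P(E|H)*P(H) / P(E)
P(E) = P(E|H)*P(H) + P(E|not H)*P(not H)
P(E) = 0.62*0.05 + 0.26*0.95 = 0.278
P(H|E) = 0.62*0.05 / 0.278 = 0.1115

0.1115


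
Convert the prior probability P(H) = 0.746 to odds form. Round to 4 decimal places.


P(not H) = 1 - 0.746 = 0.254
Odds = 0.746 / 0.254 = 2.937

2.937


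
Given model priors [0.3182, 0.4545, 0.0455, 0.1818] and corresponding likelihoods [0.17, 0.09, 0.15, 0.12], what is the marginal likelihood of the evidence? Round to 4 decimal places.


P(E) = sum_i P(M_i) P(E|M_i)
= 0.0541 + 0.0409 + 0.0068 + 0.0218
= 0.1236

0.1236


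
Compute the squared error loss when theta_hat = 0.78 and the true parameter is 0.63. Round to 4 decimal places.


L = (theta_hat - theta_true)^2
= (0.78 - 0.63)^2
= 0.15^2 = 0.0225

0.0225


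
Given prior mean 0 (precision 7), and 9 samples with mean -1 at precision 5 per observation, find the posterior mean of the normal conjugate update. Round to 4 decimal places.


The posterior mean is a precision-weighted average of prior and data.
Post. prec. = 7 + 45 = 52
Post. mean = (0 + -45)/52 = -45/52 = -0.8654

-0.8654


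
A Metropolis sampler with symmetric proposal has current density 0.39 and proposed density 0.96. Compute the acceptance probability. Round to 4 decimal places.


For symmetric proposals, acceptance = min(1, pi(x*)/pi(x))
= min(1, 0.96/0.39)
= min(1, 2.4615) = 1.0

1.0


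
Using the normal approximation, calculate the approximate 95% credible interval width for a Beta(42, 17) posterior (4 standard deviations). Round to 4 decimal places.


Var(Beta) = 42*17/(59^2 * 60) = 0.0034
SD = 0.0585
Width ~ 4*SD = 0.2339

0.2339


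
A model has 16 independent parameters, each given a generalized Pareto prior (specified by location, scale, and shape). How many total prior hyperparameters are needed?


Each generalized Pareto prior needs 3 hyperparameters (location, scale, and shape).
Total = 3 * 16 = 48

48


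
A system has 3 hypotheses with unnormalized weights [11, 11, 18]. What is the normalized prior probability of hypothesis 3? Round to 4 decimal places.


The normalized prior is the weight divided by the total.
Total weight = 40
P(H3) = 18 / 40 = 0.45

0.45


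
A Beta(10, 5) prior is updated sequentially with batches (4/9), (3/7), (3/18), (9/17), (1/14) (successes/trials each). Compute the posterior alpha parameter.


Sequential conjugate updating is equivalent to a single batch update.
Total successes across all batches = 20
alpha_posterior = alpha_prior + total_successes = 10 + 20
= 30

30


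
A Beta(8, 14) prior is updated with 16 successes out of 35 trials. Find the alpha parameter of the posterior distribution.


In the Beta-Binomial conjugate update:
alpha_post = alpha_prior + successes
= 8 + 16
= 24

24


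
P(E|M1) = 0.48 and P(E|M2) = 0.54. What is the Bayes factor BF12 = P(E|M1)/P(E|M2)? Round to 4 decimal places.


Bayes factor BF12 = P(E|M1) / P(E|M2)
= 0.48 / 0.54
= 0.8889

0.8889


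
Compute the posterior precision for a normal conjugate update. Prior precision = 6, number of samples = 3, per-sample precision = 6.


tau_post = tau_0 + n * tau
= 6 + 3 * 6 = 24

24


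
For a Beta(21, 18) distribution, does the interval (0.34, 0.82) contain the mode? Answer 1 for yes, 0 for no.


Mode of Beta(a,b) = (a-1)/(a+b-2)
= (21-1)/(21+18-2) = 0.5405
Check: 0.34 <= 0.5405 <= 0.82?
Result: 1

1


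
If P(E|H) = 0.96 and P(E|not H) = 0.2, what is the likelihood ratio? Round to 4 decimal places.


Likelihood ratio = P(E|H) / P(E|not H)
= 0.96 / 0.2
= 4.8

4.8


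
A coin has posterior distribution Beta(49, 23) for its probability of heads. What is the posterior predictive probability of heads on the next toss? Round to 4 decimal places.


Posterior predictive = E[theta] = alpha/(alpha+beta)
= 49/72
= 0.6806

0.6806


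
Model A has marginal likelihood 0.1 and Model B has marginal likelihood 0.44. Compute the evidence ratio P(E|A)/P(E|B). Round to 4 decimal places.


Evidence ratio = P(E|A) / P(E|B)
= 0.1 / 0.44
= 0.2273

0.2273


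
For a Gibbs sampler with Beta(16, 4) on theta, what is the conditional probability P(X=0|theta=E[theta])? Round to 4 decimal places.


E[theta] = 16/(16+4) = 0.8
P(X=0|theta) = 1 - theta = 0.2

0.2


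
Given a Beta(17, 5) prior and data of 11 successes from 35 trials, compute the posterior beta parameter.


Number of failures = 35 - 11 = 24
Posterior beta = 5 + 24 = 29

29


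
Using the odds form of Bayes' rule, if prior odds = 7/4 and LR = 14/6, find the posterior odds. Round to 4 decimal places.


Bayes' rule in odds form: posterior odds = prior odds * LR
= (7 * 14) / (4 * 6)
= 98/24 = 4.0833

4.0833


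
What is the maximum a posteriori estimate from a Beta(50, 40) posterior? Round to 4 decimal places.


The MAP estimate equals the mode of the distribution.
Mode of Beta(a,b) = (a-1)/(a+b-2)
= 49/88
= 0.5568

0.5568


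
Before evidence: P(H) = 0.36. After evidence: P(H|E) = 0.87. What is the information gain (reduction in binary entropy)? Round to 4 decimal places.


Prior entropy = 0.9427
Posterior entropy = 0.5574
Information gain = 0.9427 - 0.5574 = 0.3852

0.3852


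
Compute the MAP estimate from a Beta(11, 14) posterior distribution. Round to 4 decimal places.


MAP = mode of Beta distribution
= (alpha - 1)/(alpha + beta - 2)
= (11-1)/(11+14-2)
= 10/23 = 0.4348

0.4348


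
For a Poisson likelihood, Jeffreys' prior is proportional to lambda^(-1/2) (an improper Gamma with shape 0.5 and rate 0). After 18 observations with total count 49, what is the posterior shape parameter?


Jeffreys' prior for Poisson is proportional to lambda^(-1/2).
Posterior is Gamma(0.5 + S, 0 + n) = Gamma(0.5 + 49, 18).
Posterior shape = 0.5 + S = 0.5 + 49 = 49.5

49.5


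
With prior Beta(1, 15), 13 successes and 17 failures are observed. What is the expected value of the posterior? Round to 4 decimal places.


Posterior = Beta(14, 32)
E[theta] = alpha/(alpha+beta)
= 14/46 = 0.3043

0.3043


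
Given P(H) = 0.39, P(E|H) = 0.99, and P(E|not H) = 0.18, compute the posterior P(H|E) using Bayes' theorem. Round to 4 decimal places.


By Bayes' theorem: P(H|E) = P(E|H)*P(H) / P(E)
P(E) = P(E|H)*P(H) + P(E|not H)*P(not H)
P(E) = 0.99*0.39 + 0.18*0.61 = 0.4959
P(H|E) = 0.99*0.39 / 0.4959 = 0.7786

0.7786


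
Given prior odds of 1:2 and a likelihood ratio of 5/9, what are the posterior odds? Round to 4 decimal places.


Posterior odds = prior odds * LR
Prior odds = 1/2 = 0.5
LR = 5/9 = 0.5556
Posterior odds = 0.5 * 0.5556 = 0.2778

0.2778


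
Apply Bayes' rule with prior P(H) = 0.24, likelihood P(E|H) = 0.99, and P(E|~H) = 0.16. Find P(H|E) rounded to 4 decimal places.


Step 1: Compute marginal P(E) = P(E|H)P(H) + P(E|~H)P(~H)
= 0.99*0.24 + 0.16*0.76 = 0.3592
Step 2: P(H|E) = P(E|H)P(H)/P(E) = 0.2376/0.3592
= 0.6615

0.6615


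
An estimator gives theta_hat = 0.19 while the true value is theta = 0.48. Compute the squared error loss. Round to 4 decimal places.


The squared error loss is (theta_hat - theta)^2
= (0.19 - 0.48)^2
= (-0.29)^2 = 0.0841

0.0841


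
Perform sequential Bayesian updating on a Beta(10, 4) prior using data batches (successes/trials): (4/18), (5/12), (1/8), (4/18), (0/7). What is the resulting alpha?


Accumulate successes: 14
Posterior alpha = prior alpha + sum of successes
= 10 + 14 = 24

24


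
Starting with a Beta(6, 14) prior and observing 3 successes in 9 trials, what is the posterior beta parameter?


Posterior beta = prior beta + failures
Failures = 9 - 3 = 6
beta_post = 14 + 6 = 20

20


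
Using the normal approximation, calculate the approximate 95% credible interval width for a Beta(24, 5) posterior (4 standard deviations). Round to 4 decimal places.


Var(Beta) = 24*5/(29^2 * 30) = 0.0048
SD = 0.069
Width ~ 4*SD = 0.2759

0.2759


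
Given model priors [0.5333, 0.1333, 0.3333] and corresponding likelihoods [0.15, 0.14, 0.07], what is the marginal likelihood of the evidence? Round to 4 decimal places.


P(E) = sum_i P(M_i) P(E|M_i)
= 0.08 + 0.0187 + 0.0233
= 0.122

0.122


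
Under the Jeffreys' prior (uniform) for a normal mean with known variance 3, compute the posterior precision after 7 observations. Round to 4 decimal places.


Prior precision = 0 (flat prior).
Post. prec. = 0 + n/var = 7/3 = 2.3333

2.3333


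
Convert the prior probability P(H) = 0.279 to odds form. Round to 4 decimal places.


P(not H) = 1 - 0.279 = 0.721
Odds = 0.279 / 0.721 = 0.387

0.387


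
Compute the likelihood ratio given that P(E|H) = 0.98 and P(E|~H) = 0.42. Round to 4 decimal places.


LR = P(E|H) / P(E|~H)
= 0.98 / 0.42 = 2.3333

2.3333


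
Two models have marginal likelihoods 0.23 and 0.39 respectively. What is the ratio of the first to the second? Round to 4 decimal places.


Evidence ratio = 0.23 / 0.39
= 0.5897

0.5897


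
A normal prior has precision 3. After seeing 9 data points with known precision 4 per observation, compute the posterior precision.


In the conjugate normal model, precisions add:
tau_posterior = tau_prior + n * tau_data
= 3 + 9*4 = 39

39


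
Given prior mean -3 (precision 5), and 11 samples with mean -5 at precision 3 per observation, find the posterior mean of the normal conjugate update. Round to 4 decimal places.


The posterior mean is a precision-weighted average of prior and data.
Post. prec. = 5 + 33 = 38
Post. mean = (-15 + -165)/38 = -180/38 = -4.7368

-4.7368


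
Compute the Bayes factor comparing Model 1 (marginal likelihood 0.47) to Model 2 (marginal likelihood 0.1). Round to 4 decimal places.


BF12 = marginal likelihood of M1 / marginal likelihood of M2
= 0.47/0.1
= 4.7

4.7


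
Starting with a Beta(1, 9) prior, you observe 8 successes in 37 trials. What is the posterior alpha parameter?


For a Beta-Binomial conjugate model:
Posterior alpha = prior alpha + number of successes
= 1 + 8 = 9

9


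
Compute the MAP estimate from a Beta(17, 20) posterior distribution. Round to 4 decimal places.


MAP = mode of Beta distribution
= (alpha - 1)/(alpha + beta - 2)
= (17-1)/(17+20-2)
= 16/35 = 0.4571

0.4571


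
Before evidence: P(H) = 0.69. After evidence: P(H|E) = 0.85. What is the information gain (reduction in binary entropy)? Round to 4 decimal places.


Prior entropy = 0.8932
Posterior entropy = 0.6098
Information gain = 0.8932 - 0.6098 = 0.2833

0.2833


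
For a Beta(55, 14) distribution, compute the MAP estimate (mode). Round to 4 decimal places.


MAP = mode = (a-1)/(a+b-2)
= (55-1)/(55+14-2)
= 54/67 = 0.806

0.806


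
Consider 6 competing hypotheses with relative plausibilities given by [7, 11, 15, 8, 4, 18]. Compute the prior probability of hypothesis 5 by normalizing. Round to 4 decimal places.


Sum of weights = 7 + 11 + 15 + 8 + 4 + 18 = 63
Normalized prior for H5 = 4 / 63
= 0.0635

0.0635


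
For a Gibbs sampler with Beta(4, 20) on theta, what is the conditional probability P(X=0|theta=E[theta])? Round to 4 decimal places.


E[theta] = 4/(4+20) = 0.1667
P(X=0|theta) = 1 - theta = 0.8333

0.8333


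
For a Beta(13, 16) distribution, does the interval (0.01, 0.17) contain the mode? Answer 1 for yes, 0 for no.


Mode of Beta(a,b) = (a-1)/(a+b-2)
= (13-1)/(13+16-2) = 0.4444
Check: 0.01 <= 0.4444 <= 0.17?
Result: 0

0


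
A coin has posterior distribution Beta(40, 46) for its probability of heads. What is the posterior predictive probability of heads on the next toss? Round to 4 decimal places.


Posterior predictive = E[theta] = alpha/(alpha+beta)
= 40/86
= 0.4651

0.4651


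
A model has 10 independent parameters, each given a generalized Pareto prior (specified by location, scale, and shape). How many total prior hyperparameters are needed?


Each generalized Pareto prior needs 3 hyperparameters (location, scale, and shape).
Total = 3 * 10 = 30

30


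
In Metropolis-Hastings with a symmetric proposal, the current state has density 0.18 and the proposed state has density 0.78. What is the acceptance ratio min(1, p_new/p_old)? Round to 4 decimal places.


Ratio = p_new / p_old = 0.78 / 0.18 = 4.3333
Acceptance = min(1, 4.3333) = 1.0

1.0


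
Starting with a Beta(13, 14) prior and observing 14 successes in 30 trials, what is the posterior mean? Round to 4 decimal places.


Posterior parameters: alpha = 13 + 14 = 27
beta = 14 + 16 = 30
Posterior mean = alpha / (alpha + beta) = 27 / 57
= 0.4737

0.4737


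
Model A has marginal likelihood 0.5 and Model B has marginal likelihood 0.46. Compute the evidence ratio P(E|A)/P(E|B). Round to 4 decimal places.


Evidence ratio = P(E|A) / P(E|B)
= 0.5 / 0.46
= 1.087

1.087


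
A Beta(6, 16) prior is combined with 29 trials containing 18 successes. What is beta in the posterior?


In conjugate updating:
beta_posterior = beta_prior + (n - k)
= 16 + (29 - 18)
= 16 + 11 = 27

27


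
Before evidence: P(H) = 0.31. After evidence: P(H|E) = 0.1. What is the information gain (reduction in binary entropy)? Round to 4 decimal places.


Prior entropy = 0.8932
Posterior entropy = 0.469
Information gain = 0.8932 - 0.469 = 0.4242

0.4242


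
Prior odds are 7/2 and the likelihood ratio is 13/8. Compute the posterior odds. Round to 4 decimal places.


Posterior odds = prior odds * likelihood ratio
= (7/2) * (13/8)
= 91 / 16
= 5.6875

5.6875


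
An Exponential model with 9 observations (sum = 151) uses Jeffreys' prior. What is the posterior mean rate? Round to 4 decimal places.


Posterior Gamma(9, 151)
E[lambda] = 9/151 = 0.0596

0.0596


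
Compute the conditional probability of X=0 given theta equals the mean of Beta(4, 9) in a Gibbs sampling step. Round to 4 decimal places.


Mean of Beta(4, 9) = 0.3077
P(X=0 | theta=0.3077) = 0.6923

0.6923


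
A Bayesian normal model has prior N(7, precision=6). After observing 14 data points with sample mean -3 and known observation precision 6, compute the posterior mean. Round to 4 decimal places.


Posterior mean = (prior_precision * prior_mean + n * data_precision * data_mean) / (prior_precision + n * data_precision)
Numerator = 6*7 + 14*6*-3 = -210
Denominator = 6 + 14*6 = 90
Posterior mean = -2.3333

-2.3333


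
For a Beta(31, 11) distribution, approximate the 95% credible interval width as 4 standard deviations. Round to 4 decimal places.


Variance of Beta(a,b) = ab / ((a+b)^2 * (a+b+1))
= 31*11 / ((42)^2 * 43)
= 0.0045
SD = sqrt(0.0045) = 0.067
Width = 4 * SD = 0.2682

0.2682


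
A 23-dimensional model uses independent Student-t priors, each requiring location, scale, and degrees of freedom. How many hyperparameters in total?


Per parameter: 3 (location, scale, and degrees of freedom).
Total = 23 * 3 = 69

69


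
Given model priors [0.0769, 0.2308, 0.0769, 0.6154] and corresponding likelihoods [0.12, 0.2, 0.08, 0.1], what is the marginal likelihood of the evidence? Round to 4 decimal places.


P(E) = sum_i P(M_i) P(E|M_i)
= 0.0092 + 0.0462 + 0.0062 + 0.0615
= 0.1231

0.1231


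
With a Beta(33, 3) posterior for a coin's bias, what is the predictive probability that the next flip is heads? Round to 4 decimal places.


The predictive probability equals the posterior mean.
P(next = heads) = alpha / (alpha + beta)
= 33 / 36 = 0.9167

0.9167


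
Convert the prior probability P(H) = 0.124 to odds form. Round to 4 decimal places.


P(not H) = 1 - 0.124 = 0.876
Odds = 0.124 / 0.876 = 0.1416

0.1416


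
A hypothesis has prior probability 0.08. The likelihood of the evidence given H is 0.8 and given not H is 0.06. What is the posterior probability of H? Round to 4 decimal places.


Using Bayes' theorem:
P(E) = 0.08 * 0.8 + 0.92 * 0.06
P(E) = 0.1192
P(H|E) = (0.08 * 0.8) / 0.1192 = 0.5369

0.5369


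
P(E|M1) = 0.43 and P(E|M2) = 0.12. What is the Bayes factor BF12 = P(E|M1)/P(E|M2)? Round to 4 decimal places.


Bayes factor BF12 = P(E|M1) / P(E|M2)
= 0.43 / 0.12
= 3.5833

3.5833


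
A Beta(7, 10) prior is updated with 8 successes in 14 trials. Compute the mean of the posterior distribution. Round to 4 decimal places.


After update: Beta(15, 16)
Mean = 15 / (15 + 16) = 15 / 31
= 0.4839

0.4839


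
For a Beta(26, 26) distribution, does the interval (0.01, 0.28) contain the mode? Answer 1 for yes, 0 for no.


Mode of Beta(a,b) = (a-1)/(a+b-2)
= (26-1)/(26+26-2) = 0.5
Check: 0.01 <= 0.5 <= 0.28?
Result: 0

0


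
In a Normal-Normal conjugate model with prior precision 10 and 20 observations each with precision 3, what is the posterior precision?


Posterior precision = prior precision + n * observation precision
= 10 + 20 * 3
= 10 + 60 = 70

70


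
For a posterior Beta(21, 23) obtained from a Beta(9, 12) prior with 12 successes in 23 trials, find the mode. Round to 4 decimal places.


Mode = (alpha - 1) / (alpha + beta - 2)
= 20 / 42
= 0.4762

0.4762


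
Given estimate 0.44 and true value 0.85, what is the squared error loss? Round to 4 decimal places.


Squared error = (estimate - true)^2
Difference = -0.41
Loss = -0.41^2 = 0.1681

0.1681


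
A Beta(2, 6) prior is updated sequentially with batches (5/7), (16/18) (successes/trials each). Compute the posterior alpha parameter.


Sequential conjugate updating is equivalent to a single batch update.
Total successes across all batches = 21
alpha_posterior = alpha_prior + total_successes = 2 + 21
= 23

23


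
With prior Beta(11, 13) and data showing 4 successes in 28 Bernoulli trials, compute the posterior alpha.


Conjugate update: alpha_posterior = alpha_prior + k
= 11 + 4 = 15

15


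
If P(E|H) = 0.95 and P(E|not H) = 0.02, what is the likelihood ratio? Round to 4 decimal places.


Likelihood ratio = P(E|H) / P(E|not H)
= 0.95 / 0.02
= 47.5

47.5


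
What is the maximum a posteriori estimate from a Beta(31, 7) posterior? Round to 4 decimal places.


The MAP estimate equals the mode of the distribution.
Mode of Beta(a,b) = (a-1)/(a+b-2)
= 30/36
= 0.8333

0.8333


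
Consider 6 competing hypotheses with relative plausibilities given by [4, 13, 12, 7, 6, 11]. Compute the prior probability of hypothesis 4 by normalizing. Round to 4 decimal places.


Sum of weights = 4 + 13 + 12 + 7 + 6 + 11 = 53
Normalized prior for H4 = 7 / 53
= 0.1321

0.1321


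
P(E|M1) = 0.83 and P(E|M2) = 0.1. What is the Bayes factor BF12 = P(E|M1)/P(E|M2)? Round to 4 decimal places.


Bayes factor BF12 = P(E|M1) / P(E|M2)
= 0.83 / 0.1
= 8.3

8.3


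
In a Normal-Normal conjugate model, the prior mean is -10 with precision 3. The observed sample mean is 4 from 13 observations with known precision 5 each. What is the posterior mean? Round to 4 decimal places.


Posterior precision = tau0 + n*tau = 3 + 13*5 = 68
Posterior mean = (tau0*mu0 + n*tau*xbar) / posterior_precision
= (3*-10 + 13*5*4) / 68
= 230 / 68 = 3.3824

3.3824


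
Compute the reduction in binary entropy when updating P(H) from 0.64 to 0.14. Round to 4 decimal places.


H_before = -p*log2(p) - (1-p)*log2(1-p) for p=0.64: 0.9427
H_after for p=0.14: 0.5842
Reduction = 0.9427 - 0.5842 = 0.3584

0.3584


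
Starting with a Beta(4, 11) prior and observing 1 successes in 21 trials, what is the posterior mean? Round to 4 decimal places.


Posterior parameters: alpha = 4 + 1 = 5
beta = 11 + 20 = 31
Posterior mean = alpha / (alpha + beta) = 5 / 36
= 0.1389

0.1389


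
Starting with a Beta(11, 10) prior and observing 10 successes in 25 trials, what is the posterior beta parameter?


Posterior beta = prior beta + failures
Failures = 25 - 10 = 15
beta_post = 10 + 15 = 25

25


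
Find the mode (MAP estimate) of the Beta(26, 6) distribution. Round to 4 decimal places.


For Beta(a,b) with a,b > 1:
Mode = (a-1)/(a+b-2) = (26-1)/(32-2)
= 25/30 = 0.8333

0.8333


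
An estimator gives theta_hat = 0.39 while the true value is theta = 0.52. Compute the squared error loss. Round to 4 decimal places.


The squared error loss is (theta_hat - theta)^2
= (0.39 - 0.52)^2
= (-0.13)^2 = 0.0169

0.0169


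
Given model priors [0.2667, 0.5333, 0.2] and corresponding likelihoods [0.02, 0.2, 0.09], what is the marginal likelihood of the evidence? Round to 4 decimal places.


P(E) = sum_i P(M_i) P(E|M_i)
= 0.0053 + 0.1067 + 0.018
= 0.13

0.13


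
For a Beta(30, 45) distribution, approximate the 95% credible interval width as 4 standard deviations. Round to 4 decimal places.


Variance of Beta(a,b) = ab / ((a+b)^2 * (a+b+1))
= 30*45 / ((75)^2 * 76)
= 0.0032
SD = sqrt(0.0032) = 0.0562
Width = 4 * SD = 0.2248

0.2248


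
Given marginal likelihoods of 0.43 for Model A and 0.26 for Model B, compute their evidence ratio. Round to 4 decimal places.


Ratio = ML(A) / ML(B) = 0.43/0.26
= 1.6538

1.6538


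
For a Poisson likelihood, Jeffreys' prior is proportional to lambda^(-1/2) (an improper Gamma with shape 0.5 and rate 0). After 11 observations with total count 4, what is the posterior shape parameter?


Jeffreys' prior for Poisson is proportional to lambda^(-1/2).
Posterior is Gamma(0.5 + S, 0 + n) = Gamma(0.5 + 4, 11).
Posterior shape = 0.5 + S = 0.5 + 4 = 4.5

4.5


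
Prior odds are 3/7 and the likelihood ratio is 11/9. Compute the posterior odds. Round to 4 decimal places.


Posterior odds = prior odds * likelihood ratio
= (3/7) * (11/9)
= 33 / 63
= 0.5238

0.5238


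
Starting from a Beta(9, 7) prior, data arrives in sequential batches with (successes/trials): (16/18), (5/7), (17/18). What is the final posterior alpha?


In sequential Bayesian updating, we sum all successes.
Total successes = 38
Final alpha = 9 + 38 = 47

47


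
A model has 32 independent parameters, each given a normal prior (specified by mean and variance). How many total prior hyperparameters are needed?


Each normal prior needs 2 hyperparameters (mean and variance).
Total = 2 * 32 = 64

64


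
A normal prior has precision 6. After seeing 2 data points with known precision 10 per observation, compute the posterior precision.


In the conjugate normal model, precisions add:
tau_posterior = tau_prior + n * tau_data
= 6 + 2*10 = 26

26


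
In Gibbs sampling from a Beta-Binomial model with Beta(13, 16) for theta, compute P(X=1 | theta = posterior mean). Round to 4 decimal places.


Posterior mean = alpha/(alpha+beta) = 13/29 = 0.4483
P(X=1|theta=mean) = theta = 0.4483

0.4483


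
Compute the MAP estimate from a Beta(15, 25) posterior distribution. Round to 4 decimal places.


MAP = mode of Beta distribution
= (alpha - 1)/(alpha + beta - 2)
= (15-1)/(15+25-2)
= 14/38 = 0.3684

0.3684


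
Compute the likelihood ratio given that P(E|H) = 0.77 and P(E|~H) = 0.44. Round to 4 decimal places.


LR = P(E|H) / P(E|~H)
= 0.77 / 0.44 = 1.75

1.75


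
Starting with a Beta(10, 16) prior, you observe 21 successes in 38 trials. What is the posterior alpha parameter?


For a Beta-Binomial conjugate model:
Posterior alpha = prior alpha + number of successes
= 10 + 21 = 31

31


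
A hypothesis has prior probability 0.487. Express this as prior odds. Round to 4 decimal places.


Odds = P(H) / P(not H) = 0.487 / 0.513
= 0.9493

0.9493


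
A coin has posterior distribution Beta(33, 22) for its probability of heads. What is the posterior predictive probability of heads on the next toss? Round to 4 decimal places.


Posterior predictive = E[theta] = alpha/(alpha+beta)
= 33/55
= 0.6

0.6


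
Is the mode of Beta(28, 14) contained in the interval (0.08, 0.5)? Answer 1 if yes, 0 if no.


Mode = (a-1)/(a+b-2) = 27/40 = 0.675
Interval: (0.08, 0.5)
Contains mode? 0

0


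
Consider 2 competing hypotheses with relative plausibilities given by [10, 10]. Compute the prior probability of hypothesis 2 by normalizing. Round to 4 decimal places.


Sum of weights = 10 + 10 = 20
Normalized prior for H2 = 10 / 20
= 0.5

0.5


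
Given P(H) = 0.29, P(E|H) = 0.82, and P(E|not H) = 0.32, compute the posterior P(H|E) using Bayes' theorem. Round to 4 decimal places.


By Bayes' theorem: P(H|E) = P(E|H)*P(H) / P(E)
P(E) = P(E|H)*P(H) + P(E|not H)*P(not H)
P(E) = 0.82*0.29 + 0.32*0.71 = 0.465
P(H|E) = 0.82*0.29 / 0.465 = 0.5114

0.5114


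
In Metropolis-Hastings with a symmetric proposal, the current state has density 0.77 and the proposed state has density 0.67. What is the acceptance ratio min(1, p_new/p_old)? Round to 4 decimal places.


Ratio = p_new / p_old = 0.67 / 0.77 = 0.8701
Acceptance = min(1, 0.8701) = 0.8701

0.8701


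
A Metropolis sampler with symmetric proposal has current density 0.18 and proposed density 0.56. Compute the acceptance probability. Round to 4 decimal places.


For symmetric proposals, acceptance = min(1, pi(x*)/pi(x))
= min(1, 0.56/0.18)
= min(1, 3.1111) = 1.0

1.0


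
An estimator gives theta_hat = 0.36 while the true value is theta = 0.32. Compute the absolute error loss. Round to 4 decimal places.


The absolute error loss is |theta_hat - theta|
= |0.36 - 0.32|
= 0.04

0.04


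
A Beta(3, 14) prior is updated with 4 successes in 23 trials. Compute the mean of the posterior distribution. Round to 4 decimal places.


After update: Beta(7, 33)
Mean = 7 / (7 + 33) = 7 / 40
= 0.175

0.175


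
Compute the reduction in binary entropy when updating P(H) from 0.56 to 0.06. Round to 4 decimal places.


H_before = -p*log2(p) - (1-p)*log2(1-p) for p=0.56: 0.9896
H_after for p=0.06: 0.3274
Reduction = 0.9896 - 0.3274 = 0.6621

0.6621


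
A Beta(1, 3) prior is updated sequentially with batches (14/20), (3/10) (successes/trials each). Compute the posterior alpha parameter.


Sequential conjugate updating is equivalent to a single batch update.
Total successes across all batches = 17
alpha_posterior = alpha_prior + total_successes = 1 + 17
= 18

18


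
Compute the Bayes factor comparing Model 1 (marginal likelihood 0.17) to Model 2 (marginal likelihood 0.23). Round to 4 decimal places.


BF12 = marginal likelihood of M1 / marginal likelihood of M2
= 0.17/0.23
= 0.7391

0.7391


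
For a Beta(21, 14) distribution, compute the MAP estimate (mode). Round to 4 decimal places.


MAP = mode = (a-1)/(a+b-2)
= (21-1)/(21+14-2)
= 20/33 = 0.6061

0.6061


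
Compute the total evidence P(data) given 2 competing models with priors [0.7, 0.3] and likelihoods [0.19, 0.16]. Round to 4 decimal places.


Marginal likelihood = sum P(model_i) * P(data|model_i)
Model 1: 0.7 * 0.19 = 0.133
Model 2: 0.3 * 0.16 = 0.048
Total = 0.181

0.181


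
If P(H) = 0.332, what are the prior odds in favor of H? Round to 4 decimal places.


Prior odds = P(H) / (1 - P(H))
= 0.332 / 0.668
= 0.497

0.497


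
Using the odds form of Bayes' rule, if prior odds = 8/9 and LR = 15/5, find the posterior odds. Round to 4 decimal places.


Bayes' rule in odds form: posterior odds = prior odds * LR
= (8 * 15) / (9 * 5)
= 120/45 = 2.6667

2.6667


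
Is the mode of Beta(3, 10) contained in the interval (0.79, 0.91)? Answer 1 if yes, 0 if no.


Mode = (a-1)/(a+b-2) = 2/11 = 0.1818
Interval: (0.79, 0.91)
Contains mode? 0

0


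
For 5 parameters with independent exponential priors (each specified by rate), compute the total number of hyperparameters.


A exponential prior has 1 hyperparameter per parameter.
Total = 5 * 1 = 5

5


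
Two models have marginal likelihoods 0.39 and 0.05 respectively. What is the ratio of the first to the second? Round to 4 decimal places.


Evidence ratio = 0.39 / 0.05
= 7.8

7.8


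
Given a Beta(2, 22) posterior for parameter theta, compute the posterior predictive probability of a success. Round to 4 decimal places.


For a Beta-Bernoulli model, the predictive probability is the mean:
P(success) = 2/(2+22) = 2/24 = 0.0833

0.0833


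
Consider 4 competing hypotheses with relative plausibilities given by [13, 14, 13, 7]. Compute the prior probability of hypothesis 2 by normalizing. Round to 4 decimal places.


Sum of weights = 13 + 14 + 13 + 7 = 47
Normalized prior for H2 = 14 / 47
= 0.2979

0.2979


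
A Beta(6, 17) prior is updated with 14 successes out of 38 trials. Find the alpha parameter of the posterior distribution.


In the Beta-Binomial conjugate update:
alpha_post = alpha_prior + successes
= 6 + 14
= 20

20


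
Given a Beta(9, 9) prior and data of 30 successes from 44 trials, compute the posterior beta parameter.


Number of failures = 44 - 30 = 14
Posterior beta = 9 + 14 = 23

23


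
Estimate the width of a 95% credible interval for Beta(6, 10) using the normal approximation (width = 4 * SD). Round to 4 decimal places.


For Beta(a,b): Var = ab/((a+b)^2(a+b+1))
Var = 0.0138, SD = 0.1174
Approximate 95% CI width = 4 * 0.1174 = 0.4697

0.4697


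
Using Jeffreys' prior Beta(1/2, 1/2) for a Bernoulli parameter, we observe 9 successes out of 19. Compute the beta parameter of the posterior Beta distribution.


Conjugate update: Beta(0.5 + k, 0.5 + n - k).
k = 9, n - k = 10
Posterior beta = 0.5 + (n - k) = 0.5 + 10 = 10.5

10.5


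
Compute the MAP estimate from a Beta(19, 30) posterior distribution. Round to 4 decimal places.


MAP = mode of Beta distribution
= (alpha - 1)/(alpha + beta - 2)
= (19-1)/(19+30-2)
= 18/47 = 0.383

0.383


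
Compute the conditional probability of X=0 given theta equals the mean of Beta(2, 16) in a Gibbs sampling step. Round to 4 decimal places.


Mean of Beta(2, 16) = 0.1111
P(X=0 | theta=0.1111) = 0.8889

0.8889


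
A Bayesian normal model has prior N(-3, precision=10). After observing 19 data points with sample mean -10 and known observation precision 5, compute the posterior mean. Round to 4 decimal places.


Posterior mean = (prior_precision * prior_mean + n * data_precision * data_mean) / (prior_precision + n * data_precision)
Numerator = 10*-3 + 19*5*-10 = -980
Denominator = 10 + 19*5 = 105
Posterior mean = -9.3333

-9.3333


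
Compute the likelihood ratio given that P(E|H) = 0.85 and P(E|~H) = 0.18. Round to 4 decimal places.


LR = P(E|H) / P(E|~H)
= 0.85 / 0.18 = 4.7222

4.7222


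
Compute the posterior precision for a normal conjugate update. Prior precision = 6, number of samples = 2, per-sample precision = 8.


tau_post = tau_0 + n * tau
= 6 + 2 * 8 = 22

22


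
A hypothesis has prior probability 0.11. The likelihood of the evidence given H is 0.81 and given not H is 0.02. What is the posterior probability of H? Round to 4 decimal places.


Using Bayes' theorem:
P(E) = 0.11 * 0.81 + 0.89 * 0.02
P(E) = 0.1069
P(H|E) = (0.11 * 0.81) / 0.1069 = 0.8335

0.8335


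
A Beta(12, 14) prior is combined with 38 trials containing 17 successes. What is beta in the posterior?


In conjugate updating:
beta_posterior = beta_prior + (n - k)
= 14 + (38 - 17)
= 14 + 21 = 35

35


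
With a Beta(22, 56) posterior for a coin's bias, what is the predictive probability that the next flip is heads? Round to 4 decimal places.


The predictive probability equals the posterior mean.
P(next = heads) = alpha / (alpha + beta)
= 22 / 78 = 0.2821

0.2821


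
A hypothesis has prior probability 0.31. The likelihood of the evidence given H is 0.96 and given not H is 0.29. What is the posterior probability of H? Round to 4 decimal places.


Using Bayes' theorem:
P(E) = 0.31 * 0.96 + 0.69 * 0.29
P(E) = 0.4977
P(H|E) = (0.31 * 0.96) / 0.4977 = 0.598

0.598


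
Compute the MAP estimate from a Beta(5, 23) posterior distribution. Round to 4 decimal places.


MAP = mode of Beta distribution
= (alpha - 1)/(alpha + beta - 2)
= (5-1)/(5+23-2)
= 4/26 = 0.1538

0.1538


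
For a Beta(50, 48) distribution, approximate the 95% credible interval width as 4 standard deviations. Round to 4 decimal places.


Variance of Beta(a,b) = ab / ((a+b)^2 * (a+b+1))
= 50*48 / ((98)^2 * 99)
= 0.0025
SD = sqrt(0.0025) = 0.0502
Width = 4 * SD = 0.201

0.201


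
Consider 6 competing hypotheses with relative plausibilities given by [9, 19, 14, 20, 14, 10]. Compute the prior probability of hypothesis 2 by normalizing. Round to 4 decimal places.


Sum of weights = 9 + 19 + 14 + 20 + 14 + 10 = 86
Normalized prior for H2 = 19 / 86
= 0.2209

0.2209


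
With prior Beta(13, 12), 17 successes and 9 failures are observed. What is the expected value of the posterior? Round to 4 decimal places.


Posterior = Beta(30, 21)
E[theta] = alpha/(alpha+beta)
= 30/51 = 0.5882

0.5882


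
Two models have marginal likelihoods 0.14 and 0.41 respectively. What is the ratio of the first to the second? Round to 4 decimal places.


Evidence ratio = 0.14 / 0.41
= 0.3415

0.3415


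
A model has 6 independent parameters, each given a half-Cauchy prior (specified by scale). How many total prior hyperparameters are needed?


Each half-Cauchy prior needs 1 hyperparameter (scale).
Total = 1 * 6 = 6

6


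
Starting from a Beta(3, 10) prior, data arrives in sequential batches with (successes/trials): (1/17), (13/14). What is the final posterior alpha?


In sequential Bayesian updating, we sum all successes.
Total successes = 14
Final alpha = 3 + 14 = 17

17


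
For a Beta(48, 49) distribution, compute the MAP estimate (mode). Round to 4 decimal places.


MAP = mode = (a-1)/(a+b-2)
= (48-1)/(48+49-2)
= 47/95 = 0.4947

0.4947


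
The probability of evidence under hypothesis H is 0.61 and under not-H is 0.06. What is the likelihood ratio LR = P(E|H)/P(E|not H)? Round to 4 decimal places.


LR = 0.61 / 0.06
= 10.1667

10.1667


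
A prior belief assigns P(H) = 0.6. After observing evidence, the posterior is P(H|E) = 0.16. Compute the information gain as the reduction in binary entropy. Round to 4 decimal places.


H(prior) = -0.6*log2(0.6) - 0.4*log2(0.4)
= 0.971
H(post) = -0.16*log2(0.16) - 0.84*log2(0.84)
= 0.6343
IG = 0.971 - 0.6343 = 0.3366

0.3366


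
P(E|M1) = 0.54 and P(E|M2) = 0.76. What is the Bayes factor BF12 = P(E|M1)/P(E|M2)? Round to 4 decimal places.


Bayes factor BF12 = P(E|M1) / P(E|M2)
= 0.54 / 0.76
= 0.7105

0.7105


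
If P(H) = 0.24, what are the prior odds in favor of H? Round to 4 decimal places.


Prior odds = P(H) / (1 - P(H))
= 0.24 / 0.76
= 0.3158

0.3158


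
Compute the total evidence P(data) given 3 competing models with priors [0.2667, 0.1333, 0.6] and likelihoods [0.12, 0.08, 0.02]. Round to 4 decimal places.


Marginal likelihood = sum P(model_i) * P(data|model_i)
Model 1: 0.2667 * 0.12 = 0.032
Model 2: 0.1333 * 0.08 = 0.0107
Model 3: 0.6 * 0.02 = 0.012
Total = 0.0547

0.0547


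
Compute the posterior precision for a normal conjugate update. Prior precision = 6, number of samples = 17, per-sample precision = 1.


tau_post = tau_0 + n * tau
= 6 + 17 * 1 = 23

23


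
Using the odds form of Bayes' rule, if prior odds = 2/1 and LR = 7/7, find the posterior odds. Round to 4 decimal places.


Bayes' rule in odds form: posterior odds = prior odds * LR
= (2 * 7) / (1 * 7)
= 14/7 = 2.0

2.0
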